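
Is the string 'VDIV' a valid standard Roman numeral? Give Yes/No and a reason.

'VDIV': V should not appear more than once

No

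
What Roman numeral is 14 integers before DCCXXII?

DCCXXII = 722
722 - 14 = 708

DCCVIII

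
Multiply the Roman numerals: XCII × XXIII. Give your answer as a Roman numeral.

XCII = 92
XXIII = 23
92 × 23 = 2116

MMCXVI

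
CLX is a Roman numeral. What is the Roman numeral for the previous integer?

CLX = 160, so the previous integer is 160 - 1 = 159

CLIX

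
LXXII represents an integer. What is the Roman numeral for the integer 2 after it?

LXXII = 72
72 + 2 = 74

LXXIV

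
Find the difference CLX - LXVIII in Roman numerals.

CLX = 160
LXVIII = 68
160 - 68 = 92

XCII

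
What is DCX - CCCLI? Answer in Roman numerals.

DCX = 610
CCCLI = 351
610 - 351 = 259

CCLIX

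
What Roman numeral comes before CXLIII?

CXLIII = 143; previous is 142

CXLII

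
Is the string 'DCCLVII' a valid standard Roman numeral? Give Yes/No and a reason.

'DCCLVII': Check the rules: uses only the symbols I, V, X, L, C, D, M; no symbol is repeated more than three times in a row; V, L and D each appear at most once; no smaller symbol precedes a larger one (values never increase from left to right). Value: D (500) + C (100) + C (100) + L (50) + V (5) + I (1) + I (1) = 757. So it is a valid standard Roman numeral.

Yes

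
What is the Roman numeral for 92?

Convert 92 to Roman numerals:
  92 contains 1×90 (XC)
  2 contains 2×1 (II)

XCII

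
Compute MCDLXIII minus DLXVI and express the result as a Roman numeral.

MCDLXIII = 1463
DLXVI = 566
1463 - 566 = 897

DCCCXCVII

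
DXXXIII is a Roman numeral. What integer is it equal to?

DXXXIII: D=500, X=10, X=10, X=10, I=1, I=1, I=1
500 + 10 + 10 + 10 + 1 + 1 + 1 = 533

533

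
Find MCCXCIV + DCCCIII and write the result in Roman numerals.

MCCXCIV = 1294
DCCCIII = 803
1294 + 803 = 2097

MMXCVII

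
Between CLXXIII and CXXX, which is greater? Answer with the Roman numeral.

CLXXIII = 173
CXXX = 130
173 is larger

CLXXIII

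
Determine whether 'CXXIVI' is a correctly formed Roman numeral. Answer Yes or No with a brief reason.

'CXXIVI': I cannot come right after the subtractive pair IV: once I is subtracted in IV, the next symbol must be smaller than I

No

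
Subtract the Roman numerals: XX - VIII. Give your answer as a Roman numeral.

XX = 20
VIII = 8
20 - 8 = 12

XII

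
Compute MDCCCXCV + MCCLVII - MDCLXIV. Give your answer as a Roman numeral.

MDCCCXCV = 1895, MCCLVII = 1257, MDCLXIV = 1664
1895 + 1257 = 3152
3152 - 1664 = 1488

MCDLXXXVIII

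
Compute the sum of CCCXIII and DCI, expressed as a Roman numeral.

CCCXIII = 313
DCI = 601
313 + 601 = 914

CMXIV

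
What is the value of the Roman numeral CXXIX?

CXXIX: C=100, X=10, X=10, IX=9
100 + 10 + 10 + 9 = 129

129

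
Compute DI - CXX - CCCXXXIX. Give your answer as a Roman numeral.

DI = 501, CXX = 120, CCCXXXIX = 339
501 - 120 = 381
381 - 339 = 42

XLII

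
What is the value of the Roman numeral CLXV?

CLXV: C=100, L=50, X=10, V=5
100 + 50 + 10 + 5 = 165

165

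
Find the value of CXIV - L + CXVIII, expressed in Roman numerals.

CXIV = 114, L = 50, CXVIII = 118
114 - 50 = 64
64 + 118 = 182

CLXXXII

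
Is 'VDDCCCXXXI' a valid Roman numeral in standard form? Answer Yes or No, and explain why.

'VDDCCCXXXI': D should not appear more than once

No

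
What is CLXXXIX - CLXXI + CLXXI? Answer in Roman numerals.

CLXXXIX = 189, CLXXI = 171, CLXXI = 171
189 - 171 = 18
18 + 171 = 189

CLXXXIX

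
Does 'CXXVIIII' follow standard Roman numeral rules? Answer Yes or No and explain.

'CXXVIIII': More than 3 consecutive I's

No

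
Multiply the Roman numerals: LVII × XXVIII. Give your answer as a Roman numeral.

LVII = 57
XXVIII = 28
57 × 28 = 1596

MDXCVI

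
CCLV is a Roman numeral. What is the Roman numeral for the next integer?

CCLV = 255, so the next integer is 255 + 1 = 256

CCLVI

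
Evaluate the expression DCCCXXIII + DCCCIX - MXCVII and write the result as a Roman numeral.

DCCCXXIII = 823, DCCCIX = 809, MXCVII = 1097
823 + 809 = 1632
1632 - 1097 = 535

DXXXV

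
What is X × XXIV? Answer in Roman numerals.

X = 10
XXIV = 24
10 × 24 = 240

CCXL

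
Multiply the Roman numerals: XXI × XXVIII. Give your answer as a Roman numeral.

XXI = 21
XXVIII = 28
21 × 28 = 588

DLXXXVIII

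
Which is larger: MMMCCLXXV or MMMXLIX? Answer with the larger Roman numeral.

MMMCCLXXV = 3275
MMMXLIX = 3049
3275 is larger

MMMCCLXXV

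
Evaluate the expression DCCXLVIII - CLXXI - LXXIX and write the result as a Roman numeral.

DCCXLVIII = 748, CLXXI = 171, LXXIX = 79
748 - 171 = 577
577 - 79 = 498

CDXCVIII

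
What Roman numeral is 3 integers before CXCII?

CXCII = 192
192 - 3 = 189

CLXXXIX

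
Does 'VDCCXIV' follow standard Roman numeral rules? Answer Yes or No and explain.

'VDCCXIV': V should not appear more than once

No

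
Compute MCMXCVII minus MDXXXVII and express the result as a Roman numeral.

MCMXCVII = 1997
MDXXXVII = 1537
1997 - 1537 = 460

CDLX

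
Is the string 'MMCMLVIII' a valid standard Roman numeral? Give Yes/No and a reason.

'MMCMLVIII': Check the rules: uses only the symbols I, V, X, L, C, D, M; no symbol is repeated more than three times in a row; V, L and D each appear at most once; the only place a smaller symbol precedes a larger one is the allowed subtractive pair CM, the symbol right after such a pair (if any) is smaller than the pair's first symbol, and otherwise the values never increase from left to right. Value: M (1000) + M (1000) + CM (900) + L (50) + V (5) + I (1) + I (1) + I (1) = 2958. So it is a valid standard Roman numeral.

Yes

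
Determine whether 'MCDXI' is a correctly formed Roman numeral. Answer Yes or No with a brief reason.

'MCDXI': Check the rules: uses only the symbols I, V, X, L, C, D, M; no symbol is repeated more than three times in a row; V, L and D each appear at most once; the only place a smaller symbol precedes a larger one is the allowed subtractive pair CD, the symbol right after such a pair (if any) is smaller than the pair's first symbol, and otherwise the values never increase from left to right. Value: M (1000) + CD (400) + X (10) + I (1) = 1411. So it is a valid standard Roman numeral.

Yes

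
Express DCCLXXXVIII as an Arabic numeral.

DCCLXXXVIII: D=500, C=100, C=100, L=50, X=10, X=10, X=10, V=5, I=1, I=1, I=1
500 + 100 + 100 + 50 + 10 + 10 + 10 + 5 + 1 + 1 + 1 = 788

788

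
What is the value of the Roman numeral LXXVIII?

LXXVIII: L=50, X=10, X=10, V=5, I=1, I=1, I=1
50 + 10 + 10 + 5 + 1 + 1 + 1 = 78

78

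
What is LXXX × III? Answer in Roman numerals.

LXXX = 80
III = 3
80 × 3 = 240

CCXL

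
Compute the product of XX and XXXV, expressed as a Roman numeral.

XX = 20
XXXV = 35
20 × 35 = 700

DCC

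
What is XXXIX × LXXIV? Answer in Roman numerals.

XXXIX = 39
LXXIV = 74
39 × 74 = 2886

MMDCCCLXXXVI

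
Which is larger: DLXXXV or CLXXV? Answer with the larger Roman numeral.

DLXXXV = 585
CLXXV = 175
585 is larger

DLXXXV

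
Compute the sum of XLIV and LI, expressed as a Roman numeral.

XLIV = 44
LI = 51
44 + 51 = 95

XCV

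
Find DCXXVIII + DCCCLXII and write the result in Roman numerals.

DCXXVIII = 628
DCCCLXII = 862
628 + 862 = 1490

MCDXC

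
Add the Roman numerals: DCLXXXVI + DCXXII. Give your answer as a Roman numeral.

DCLXXXVI = 686
DCXXII = 622
686 + 622 = 1308

MCCCVIII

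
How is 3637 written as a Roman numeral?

Convert 3637 to Roman numerals:
  3637 contains 3×1000 (MMM)
  637 contains 1×500 (D)
  137 contains 1×100 (C)
  37 contains 3×10 (XXX)
  7 contains 1×5 (V)
  2 contains 2×1 (II)

MMMDCXXXVII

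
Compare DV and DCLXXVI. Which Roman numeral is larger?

DV = 505
DCLXXVI = 676
676 is larger

DCLXXVI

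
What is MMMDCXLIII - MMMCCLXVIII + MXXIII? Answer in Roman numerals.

MMMDCXLIII = 3643, MMMCCLXVIII = 3268, MXXIII = 1023
3643 - 3268 = 375
375 + 1023 = 1398

MCCCXCVIII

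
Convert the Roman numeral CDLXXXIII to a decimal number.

CDLXXXIII: CD=400, L=50, X=10, X=10, X=10, I=1, I=1, I=1
400 + 50 + 10 + 10 + 10 + 1 + 1 + 1 = 483

483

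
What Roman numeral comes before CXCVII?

CXCVII = 197; previous is 196

CXCVI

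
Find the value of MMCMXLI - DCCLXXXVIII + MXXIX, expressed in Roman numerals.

MMCMXLI = 2941, DCCLXXXVIII = 788, MXXIX = 1029
2941 - 788 = 2153
2153 + 1029 = 3182

MMMCLXXXII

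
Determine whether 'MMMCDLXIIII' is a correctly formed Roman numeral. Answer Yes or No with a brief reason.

'MMMCDLXIIII': More than 3 consecutive I's

No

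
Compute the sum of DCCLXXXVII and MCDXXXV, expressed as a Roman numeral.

DCCLXXXVII = 787
MCDXXXV = 1435
787 + 1435 = 2222

MMCCXXII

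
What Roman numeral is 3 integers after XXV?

XXV = 25
25 + 3 = 28

XXVIII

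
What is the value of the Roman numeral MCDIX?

MCDIX: M=1000, CD=400, IX=9
1000 + 400 + 9 = 1409

1409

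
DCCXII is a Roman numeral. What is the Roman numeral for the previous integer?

DCCXII = 712; previous is 711

DCCXI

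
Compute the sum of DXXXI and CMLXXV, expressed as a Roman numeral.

DXXXI = 531
CMLXXV = 975
531 + 975 = 1506

MDVI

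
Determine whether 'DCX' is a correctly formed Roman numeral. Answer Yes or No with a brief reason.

'DCX': Check the rules: uses only the symbols I, V, X, L, C, D, M; no symbol is repeated more than three times in a row; V, L and D each appear at most once; no smaller symbol precedes a larger one (values never increase from left to right). Value: D (500) + C (100) + X (10) = 610. So it is a valid standard Roman numeral.

Yes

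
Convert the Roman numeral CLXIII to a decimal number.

CLXIII: C=100, L=50, X=10, I=1, I=1, I=1
100 + 50 + 10 + 1 + 1 + 1 = 163

163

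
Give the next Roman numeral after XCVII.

XCVII = 97, so the next integer is 97 + 1 = 98

XCVIII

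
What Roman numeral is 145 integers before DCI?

DCI = 601
601 - 145 = 456

CDLVI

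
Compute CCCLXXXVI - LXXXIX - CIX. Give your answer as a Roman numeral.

CCCLXXXVI = 386, LXXXIX = 89, CIX = 109
386 - 89 = 297
297 - 109 = 188

CLXXXVIII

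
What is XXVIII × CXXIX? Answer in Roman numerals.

XXVIII = 28
CXXIX = 129
28 × 129 = 3612

MMMDCXII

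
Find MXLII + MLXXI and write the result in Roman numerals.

MXLII = 1042
MLXXI = 1071
1042 + 1071 = 2113

MMCXIII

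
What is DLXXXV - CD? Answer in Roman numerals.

DLXXXV = 585
CD = 400
585 - 400 = 185

CLXXXV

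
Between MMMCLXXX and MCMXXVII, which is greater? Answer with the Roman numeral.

MMMCLXXX = 3180
MCMXXVII = 1927
3180 is larger

MMMCLXXX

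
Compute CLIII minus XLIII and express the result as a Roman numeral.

CLIII = 153
XLIII = 43
153 - 43 = 110

CX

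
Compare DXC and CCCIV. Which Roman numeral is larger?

DXC = 590
CCCIV = 304
590 is larger

DXC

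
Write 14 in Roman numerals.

Convert 14 to Roman numerals:
  14 contains 1×10 (X)
  4 contains 1×4 (IV)

XIV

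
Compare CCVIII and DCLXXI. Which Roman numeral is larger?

CCVIII = 208
DCLXXI = 671
671 is larger

DCLXXI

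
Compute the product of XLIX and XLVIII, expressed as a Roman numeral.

XLIX = 49
XLVIII = 48
49 × 48 = 2352

MMCCCLII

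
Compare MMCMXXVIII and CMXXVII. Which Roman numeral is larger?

MMCMXXVIII = 2928
CMXXVII = 927
2928 is larger

MMCMXXVIII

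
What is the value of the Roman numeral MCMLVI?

MCMLVI: M=1000, CM=900, L=50, V=5, I=1
1000 + 900 + 50 + 5 + 1 = 1956

1956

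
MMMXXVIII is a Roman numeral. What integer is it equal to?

MMMXXVIII: M=1000, M=1000, M=1000, X=10, X=10, V=5, I=1, I=1, I=1
1000 + 1000 + 1000 + 10 + 10 + 5 + 1 + 1 + 1 = 3028

3028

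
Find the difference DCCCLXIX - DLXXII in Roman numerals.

DCCCLXIX = 869
DLXXII = 572
869 - 572 = 297

CCXCVII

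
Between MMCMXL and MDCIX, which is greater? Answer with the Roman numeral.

MMCMXL = 2940
MDCIX = 1609
2940 is larger

MMCMXL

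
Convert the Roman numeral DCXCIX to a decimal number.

DCXCIX: D=500, C=100, XC=90, IX=9
500 + 100 + 90 + 9 = 699

699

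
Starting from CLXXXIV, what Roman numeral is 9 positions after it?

CLXXXIV = 184
184 + 9 = 193

CXCIII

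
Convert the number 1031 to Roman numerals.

Convert 1031 to Roman numerals:
  1031 contains 1×1000 (M)
  31 contains 3×10 (XXX)
  1 contains 1×1 (I)

MXXXI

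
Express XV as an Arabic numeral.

XV: X=10, V=5
10 + 5 = 15

15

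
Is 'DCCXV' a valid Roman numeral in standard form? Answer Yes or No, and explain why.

'DCCXV': Check the rules: uses only the symbols I, V, X, L, C, D, M; no symbol is repeated more than three times in a row; V, L and D each appear at most once; no smaller symbol precedes a larger one (values never increase from left to right). Value: D (500) + C (100) + C (100) + X (10) + V (5) = 715. So it is a valid standard Roman numeral.

Yes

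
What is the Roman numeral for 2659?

Convert 2659 to Roman numerals:
  2659 contains 2×1000 (MM)
  659 contains 1×500 (D)
  159 contains 1×100 (C)
  59 contains 1×50 (L)
  9 contains 1×9 (IX)

MMDCLIX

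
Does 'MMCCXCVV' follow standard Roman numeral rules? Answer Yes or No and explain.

'MMCCXCVV': V should not appear more than once

No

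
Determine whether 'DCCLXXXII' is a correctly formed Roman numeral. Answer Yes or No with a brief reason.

'DCCLXXXII': Check the rules: uses only the symbols I, V, X, L, C, D, M; no symbol is repeated more than three times in a row; V, L and D each appear at most once; no smaller symbol precedes a larger one (values never increase from left to right). Value: D (500) + C (100) + C (100) + L (50) + X (10) + X (10) + X (10) + I (1) + I (1) = 782. So it is a valid standard Roman numeral.

Yes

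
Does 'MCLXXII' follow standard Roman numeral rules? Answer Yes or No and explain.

'MCLXXII': Check the rules: uses only the symbols I, V, X, L, C, D, M; no symbol is repeated more than three times in a row; V, L and D each appear at most once; no smaller symbol precedes a larger one (values never increase from left to right). Value: M (1000) + C (100) + L (50) + X (10) + X (10) + I (1) + I (1) = 1172. So it is a valid standard Roman numeral.

Yes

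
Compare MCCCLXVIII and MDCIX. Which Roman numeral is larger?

MCCCLXVIII = 1368
MDCIX = 1609
1609 is larger

MDCIX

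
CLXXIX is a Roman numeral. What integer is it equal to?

CLXXIX: C=100, L=50, X=10, X=10, IX=9
100 + 50 + 10 + 10 + 9 = 179

179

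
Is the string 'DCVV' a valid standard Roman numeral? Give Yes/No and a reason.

'DCVV': V should not appear more than once

No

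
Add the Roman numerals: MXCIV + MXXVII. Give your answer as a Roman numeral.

MXCIV = 1094
MXXVII = 1027
1094 + 1027 = 2121

MMCXXI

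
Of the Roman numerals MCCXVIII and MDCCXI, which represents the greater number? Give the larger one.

MCCXVIII = 1218
MDCCXI = 1711
1711 is larger

MDCCXI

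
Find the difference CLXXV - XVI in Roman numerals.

CLXXV = 175
XVI = 16
175 - 16 = 159

CLIX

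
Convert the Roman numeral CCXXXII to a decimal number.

CCXXXII: C=100, C=100, X=10, X=10, X=10, I=1, I=1
100 + 100 + 10 + 10 + 10 + 1 + 1 = 232

232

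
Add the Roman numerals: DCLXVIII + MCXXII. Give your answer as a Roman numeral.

DCLXVIII = 668
MCXXII = 1122
668 + 1122 = 1790

MDCCXC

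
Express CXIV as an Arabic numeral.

CXIV: C=100, X=10, IV=4
100 + 10 + 4 = 114

114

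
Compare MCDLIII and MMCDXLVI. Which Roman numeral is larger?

MCDLIII = 1453
MMCDXLVI = 2446
2446 is larger

MMCDXLVI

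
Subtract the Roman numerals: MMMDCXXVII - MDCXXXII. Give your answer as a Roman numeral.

MMMDCXXVII = 3627
MDCXXXII = 1632
3627 - 1632 = 1995

MCMXCV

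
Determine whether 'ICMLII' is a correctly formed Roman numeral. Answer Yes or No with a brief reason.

'ICMLII': Invalid subtractive combination: IC

No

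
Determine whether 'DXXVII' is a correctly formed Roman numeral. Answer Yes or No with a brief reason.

'DXXVII': Check the rules: uses only the symbols I, V, X, L, C, D, M; no symbol is repeated more than three times in a row; V, L and D each appear at most once; no smaller symbol precedes a larger one (values never increase from left to right). Value: D (500) + X (10) + X (10) + V (5) + I (1) + I (1) = 527. So it is a valid standard Roman numeral.

Yes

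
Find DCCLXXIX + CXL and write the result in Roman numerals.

DCCLXXIX = 779
CXL = 140
779 + 140 = 919

CMXIX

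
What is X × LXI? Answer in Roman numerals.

X = 10
LXI = 61
10 × 61 = 610

DCX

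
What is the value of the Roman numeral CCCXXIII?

CCCXXIII: C=100, C=100, C=100, X=10, X=10, I=1, I=1, I=1
100 + 100 + 100 + 10 + 10 + 1 + 1 + 1 = 323

323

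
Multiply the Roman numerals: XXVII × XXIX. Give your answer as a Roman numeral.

XXVII = 27
XXIX = 29
27 × 29 = 783

DCCLXXXIII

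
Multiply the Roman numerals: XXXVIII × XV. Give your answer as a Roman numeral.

XXXVIII = 38
XV = 15
38 × 15 = 570

DLXX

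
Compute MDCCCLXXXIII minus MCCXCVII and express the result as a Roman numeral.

MDCCCLXXXIII = 1883
MCCXCVII = 1297
1883 - 1297 = 586

DLXXXVI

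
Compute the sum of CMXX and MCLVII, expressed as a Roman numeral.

CMXX = 920
MCLVII = 1157
920 + 1157 = 2077

MMLXXVII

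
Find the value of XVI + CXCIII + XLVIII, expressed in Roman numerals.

XVI = 16, CXCIII = 193, XLVIII = 48
16 + 193 = 209
209 + 48 = 257

CCLVII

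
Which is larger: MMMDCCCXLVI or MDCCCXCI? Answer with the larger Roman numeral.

MMMDCCCXLVI = 3846
MDCCCXCI = 1891
3846 is larger

MMMDCCCXLVI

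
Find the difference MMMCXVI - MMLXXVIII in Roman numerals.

MMMCXVI = 3116
MMLXXVIII = 2078
3116 - 2078 = 1038

MXXXVIII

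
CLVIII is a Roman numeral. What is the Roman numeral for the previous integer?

CLVIII = 158, so the previous integer is 158 - 1 = 157

CLVII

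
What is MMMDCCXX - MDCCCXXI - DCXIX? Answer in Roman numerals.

MMMDCCXX = 3720, MDCCCXXI = 1821, DCXIX = 619
3720 - 1821 = 1899
1899 - 619 = 1280

MCCLXXX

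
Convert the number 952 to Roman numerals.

Convert 952 to Roman numerals:
  952 contains 1×900 (CM)
  52 contains 1×50 (L)
  2 contains 2×1 (II)

CMLII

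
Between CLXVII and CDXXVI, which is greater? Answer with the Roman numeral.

CLXVII = 167
CDXXVI = 426
426 is larger

CDXXVI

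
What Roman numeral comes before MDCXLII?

MDCXLII = 1642, so the previous integer is 1642 - 1 = 1641

MDCXLI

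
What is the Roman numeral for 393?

Convert 393 to Roman numerals:
  393 contains 3×100 (CCC)
  93 contains 1×90 (XC)
  3 contains 3×1 (III)

CCCXCIII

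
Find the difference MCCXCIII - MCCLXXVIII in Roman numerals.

MCCXCIII = 1293
MCCLXXVIII = 1278
1293 - 1278 = 15

XV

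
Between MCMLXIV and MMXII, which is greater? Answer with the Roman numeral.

MCMLXIV = 1964
MMXII = 2012
2012 is larger

MMXII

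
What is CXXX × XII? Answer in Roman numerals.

CXXX = 130
XII = 12
130 × 12 = 1560

MDLX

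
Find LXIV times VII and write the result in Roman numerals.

LXIV = 64
VII = 7
64 × 7 = 448

CDXLVIII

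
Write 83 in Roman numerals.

Convert 83 to Roman numerals:
  83 contains 1×50 (L)
  33 contains 3×10 (XXX)
  3 contains 3×1 (III)

LXXXIII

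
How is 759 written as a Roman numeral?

Convert 759 to Roman numerals:
  759 contains 1×500 (D)
  259 contains 2×100 (CC)
  59 contains 1×50 (L)
  9 contains 1×9 (IX)

DCCLIX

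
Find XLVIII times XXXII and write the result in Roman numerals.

XLVIII = 48
XXXII = 32
48 × 32 = 1536

MDXXXVI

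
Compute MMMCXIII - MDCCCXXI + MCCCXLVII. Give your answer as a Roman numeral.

MMMCXIII = 3113, MDCCCXXI = 1821, MCCCXLVII = 1347
3113 - 1821 = 1292
1292 + 1347 = 2639

MMDCXXXIX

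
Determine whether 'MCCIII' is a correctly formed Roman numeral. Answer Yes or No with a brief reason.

'MCCIII': Check the rules: uses only the symbols I, V, X, L, C, D, M; no symbol is repeated more than three times in a row; V, L and D each appear at most once; no smaller symbol precedes a larger one (values never increase from left to right). Value: M (1000) + C (100) + C (100) + I (1) + I (1) + I (1) = 1203. So it is a valid standard Roman numeral.

Yes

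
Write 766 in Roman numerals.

Convert 766 to Roman numerals:
  766 contains 1×500 (D)
  266 contains 2×100 (CC)
  66 contains 1×50 (L)
  16 contains 1×10 (X)
  6 contains 1×5 (V)
  1 contains 1×1 (I)

DCCLXVI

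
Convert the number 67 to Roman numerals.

Convert 67 to Roman numerals:
  67 contains 1×50 (L)
  17 contains 1×10 (X)
  7 contains 1×5 (V)
  2 contains 2×1 (II)

LXVII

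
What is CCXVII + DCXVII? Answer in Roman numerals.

CCXVII = 217
DCXVII = 617
217 + 617 = 834

DCCCXXXIV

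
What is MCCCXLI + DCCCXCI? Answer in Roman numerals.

MCCCXLI = 1341
DCCCXCI = 891
1341 + 891 = 2232

MMCCXXXII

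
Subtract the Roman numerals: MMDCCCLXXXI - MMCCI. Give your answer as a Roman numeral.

MMDCCCLXXXI = 2881
MMCCI = 2201
2881 - 2201 = 680

DCLXXX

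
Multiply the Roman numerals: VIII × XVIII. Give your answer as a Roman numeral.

VIII = 8
XVIII = 18
8 × 18 = 144

CXLIV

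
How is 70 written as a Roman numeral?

Convert 70 to Roman numerals:
  70 contains 1×50 (L)
  20 contains 2×10 (XX)

LXX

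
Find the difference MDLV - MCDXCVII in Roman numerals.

MDLV = 1555
MCDXCVII = 1497
1555 - 1497 = 58

LVIII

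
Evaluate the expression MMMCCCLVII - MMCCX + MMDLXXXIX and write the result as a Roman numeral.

MMMCCCLVII = 3357, MMCCX = 2210, MMDLXXXIX = 2589
3357 - 2210 = 1147
1147 + 2589 = 3736

MMMDCCXXXVI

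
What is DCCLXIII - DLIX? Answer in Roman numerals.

DCCLXIII = 763
DLIX = 559
763 - 559 = 204

CCIV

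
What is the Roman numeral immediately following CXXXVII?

CXXXVII = 137; next is 138

CXXXVIII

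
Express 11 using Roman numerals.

Convert 11 to Roman numerals:
  11 contains 1×10 (X)
  1 contains 1×1 (I)

XI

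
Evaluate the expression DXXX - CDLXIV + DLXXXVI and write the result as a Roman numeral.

DXXX = 530, CDLXIV = 464, DLXXXVI = 586
530 - 464 = 66
66 + 586 = 652

DCLII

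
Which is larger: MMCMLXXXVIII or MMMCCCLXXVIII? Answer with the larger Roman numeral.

MMCMLXXXVIII = 2988
MMMCCCLXXVIII = 3378
3378 is larger

MMMCCCLXXVIII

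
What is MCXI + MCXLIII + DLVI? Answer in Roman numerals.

MCXI = 1111, MCXLIII = 1143, DLVI = 556
1111 + 1143 = 2254
2254 + 556 = 2810

MMDCCCX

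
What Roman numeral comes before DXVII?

DXVII = 517; previous is 516

DXVI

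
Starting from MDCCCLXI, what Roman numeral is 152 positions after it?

MDCCCLXI = 1861
1861 + 152 = 2013

MMXIII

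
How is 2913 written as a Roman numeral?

Convert 2913 to Roman numerals:
  2913 contains 2×1000 (MM)
  913 contains 1×900 (CM)
  13 contains 1×10 (X)
  3 contains 3×1 (III)

MMCMXIII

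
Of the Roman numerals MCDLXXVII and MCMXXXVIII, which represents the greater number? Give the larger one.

MCDLXXVII = 1477
MCMXXXVIII = 1938
1938 is larger

MCMXXXVIII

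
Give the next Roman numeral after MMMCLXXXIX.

MMMCLXXXIX = 3189; next is 3190

MMMCXC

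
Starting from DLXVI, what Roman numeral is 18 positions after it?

DLXVI = 566
566 + 18 = 584

DLXXXIV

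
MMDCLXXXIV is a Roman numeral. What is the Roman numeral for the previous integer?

MMDCLXXXIV = 2684, so the previous integer is 2684 - 1 = 2683

MMDCLXXXIII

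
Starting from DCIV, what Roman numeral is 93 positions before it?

DCIV = 604
604 - 93 = 511

DXI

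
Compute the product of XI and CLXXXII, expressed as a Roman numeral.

XI = 11
CLXXXII = 182
11 × 182 = 2002

MMII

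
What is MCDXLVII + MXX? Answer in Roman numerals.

MCDXLVII = 1447
MXX = 1020
1447 + 1020 = 2467

MMCDLXVII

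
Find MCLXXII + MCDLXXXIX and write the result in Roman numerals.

MCLXXII = 1172
MCDLXXXIX = 1489
1172 + 1489 = 2661

MMDCLXI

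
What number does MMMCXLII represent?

MMMCXLII: M=1000, M=1000, M=1000, C=100, XL=40, I=1, I=1
1000 + 1000 + 1000 + 100 + 40 + 1 + 1 = 3142

3142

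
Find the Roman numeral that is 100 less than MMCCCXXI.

MMCCCXXI = 2321
2321 - 100 = 2221

MMCCXXI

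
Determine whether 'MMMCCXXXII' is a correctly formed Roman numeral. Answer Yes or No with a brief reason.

'MMMCCXXXII': Check the rules: uses only the symbols I, V, X, L, C, D, M; no symbol is repeated more than three times in a row; V, L and D each appear at most once; no smaller symbol precedes a larger one (values never increase from left to right). Value: M (1000) + M (1000) + M (1000) + C (100) + C (100) + X (10) + X (10) + X (10) + I (1) + I (1) = 3232. So it is a valid standard Roman numeral.

Yes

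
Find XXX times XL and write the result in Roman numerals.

XXX = 30
XL = 40
30 × 40 = 1200

MCC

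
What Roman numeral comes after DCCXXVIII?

DCCXXVIII = 728, so the next integer is 728 + 1 = 729

DCCXXIX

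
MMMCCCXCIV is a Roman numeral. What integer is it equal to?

MMMCCCXCIV: M=1000, M=1000, M=1000, C=100, C=100, C=100, XC=90, IV=4
1000 + 1000 + 1000 + 100 + 100 + 100 + 90 + 4 = 3394

3394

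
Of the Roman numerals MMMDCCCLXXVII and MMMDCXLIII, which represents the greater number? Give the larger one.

MMMDCCCLXXVII = 3877
MMMDCXLIII = 3643
3877 is larger

MMMDCCCLXXVII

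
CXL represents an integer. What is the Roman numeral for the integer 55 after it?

CXL = 140
140 + 55 = 195

CXCV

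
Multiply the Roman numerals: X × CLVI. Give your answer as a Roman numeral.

X = 10
CLVI = 156
10 × 156 = 1560

MDLX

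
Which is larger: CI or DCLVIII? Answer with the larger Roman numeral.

CI = 101
DCLVIII = 658
658 is larger

DCLVIII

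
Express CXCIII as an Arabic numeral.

CXCIII: C=100, XC=90, I=1, I=1, I=1
100 + 90 + 1 + 1 + 1 = 193

193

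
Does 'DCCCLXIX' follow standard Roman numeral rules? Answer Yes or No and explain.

'DCCCLXIX': Check the rules: uses only the symbols I, V, X, L, C, D, M; no symbol is repeated more than three times in a row; V, L and D each appear at most once; the only place a smaller symbol precedes a larger one is the allowed subtractive pair IX, the symbol right after such a pair (if any) is smaller than the pair's first symbol, and otherwise the values never increase from left to right. Value: D (500) + C (100) + C (100) + C (100) + L (50) + X (10) + IX (9) = 869. So it is a valid standard Roman numeral.

Yes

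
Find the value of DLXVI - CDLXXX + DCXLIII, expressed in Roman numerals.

DLXVI = 566, CDLXXX = 480, DCXLIII = 643
566 - 480 = 86
86 + 643 = 729

DCCXXIX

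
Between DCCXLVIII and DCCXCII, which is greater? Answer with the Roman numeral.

DCCXLVIII = 748
DCCXCII = 792
792 is larger

DCCXCII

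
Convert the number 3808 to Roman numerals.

Convert 3808 to Roman numerals:
  3808 contains 3×1000 (MMM)
  808 contains 1×500 (D)
  308 contains 3×100 (CCC)
  8 contains 1×5 (V)
  3 contains 3×1 (III)

MMMDCCCVIII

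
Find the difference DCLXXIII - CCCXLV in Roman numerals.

DCLXXIII = 673
CCCXLV = 345
673 - 345 = 328

CCCXXVIII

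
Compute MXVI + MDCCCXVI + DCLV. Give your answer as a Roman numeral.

MXVI = 1016, MDCCCXVI = 1816, DCLV = 655
1016 + 1816 = 2832
2832 + 655 = 3487

MMMCDLXXXVII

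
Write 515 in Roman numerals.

Convert 515 to Roman numerals:
  515 contains 1×500 (D)
  15 contains 1×10 (X)
  5 contains 1×5 (V)

DXV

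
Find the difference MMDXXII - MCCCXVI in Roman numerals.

MMDXXII = 2522
MCCCXVI = 1316
2522 - 1316 = 1206

MCCVI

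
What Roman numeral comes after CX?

CX = 110, so the next integer is 110 + 1 = 111

CXI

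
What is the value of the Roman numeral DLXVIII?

DLXVIII: D=500, L=50, X=10, V=5, I=1, I=1, I=1
500 + 50 + 10 + 5 + 1 + 1 + 1 = 568

568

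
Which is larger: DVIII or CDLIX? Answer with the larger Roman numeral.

DVIII = 508
CDLIX = 459
508 is larger

DVIII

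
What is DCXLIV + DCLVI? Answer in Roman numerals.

DCXLIV = 644
DCLVI = 656
644 + 656 = 1300

MCCC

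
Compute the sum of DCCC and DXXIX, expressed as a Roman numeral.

DCCC = 800
DXXIX = 529
800 + 529 = 1329

MCCCXXIX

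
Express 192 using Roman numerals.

Convert 192 to Roman numerals:
  192 contains 1×100 (C)
  92 contains 1×90 (XC)
  2 contains 2×1 (II)

CXCII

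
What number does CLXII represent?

CLXII: C=100, L=50, X=10, I=1, I=1
100 + 50 + 10 + 1 + 1 = 162

162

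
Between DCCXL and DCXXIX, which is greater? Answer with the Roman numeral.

DCCXL = 740
DCXXIX = 629
740 is larger

DCCXL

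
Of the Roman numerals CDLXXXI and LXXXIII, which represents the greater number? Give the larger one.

CDLXXXI = 481
LXXXIII = 83
481 is larger

CDLXXXI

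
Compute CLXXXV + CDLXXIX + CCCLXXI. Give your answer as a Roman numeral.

CLXXXV = 185, CDLXXIX = 479, CCCLXXI = 371
185 + 479 = 664
664 + 371 = 1035

MXXXV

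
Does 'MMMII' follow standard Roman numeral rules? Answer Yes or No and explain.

'MMMII': Check the rules: uses only the symbols I, V, X, L, C, D, M; no symbol is repeated more than three times in a row; V, L and D each appear at most once; no smaller symbol precedes a larger one (values never increase from left to right). Value: M (1000) + M (1000) + M (1000) + I (1) + I (1) = 3002. So it is a valid standard Roman numeral.

Yes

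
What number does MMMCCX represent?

MMMCCX: M=1000, M=1000, M=1000, C=100, C=100, X=10
1000 + 1000 + 1000 + 100 + 100 + 10 = 3210

3210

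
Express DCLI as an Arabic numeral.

DCLI: D=500, C=100, L=50, I=1
500 + 100 + 50 + 1 = 651

651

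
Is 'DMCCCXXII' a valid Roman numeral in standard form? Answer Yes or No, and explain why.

'DMCCCXXII': Invalid subtractive combination: DM

No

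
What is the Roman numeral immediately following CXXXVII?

CXXXVII = 137; next is 138

CXXXVIII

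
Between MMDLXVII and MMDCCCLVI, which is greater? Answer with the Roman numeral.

MMDLXVII = 2567
MMDCCCLVI = 2856
2856 is larger

MMDCCCLVI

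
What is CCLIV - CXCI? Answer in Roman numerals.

CCLIV = 254
CXCI = 191
254 - 191 = 63

LXIII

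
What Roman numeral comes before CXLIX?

CXLIX = 149, so the previous integer is 149 - 1 = 148

CXLVIII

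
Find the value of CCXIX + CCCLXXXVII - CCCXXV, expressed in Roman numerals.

CCXIX = 219, CCCLXXXVII = 387, CCCXXV = 325
219 + 387 = 606
606 - 325 = 281

CCLXXXI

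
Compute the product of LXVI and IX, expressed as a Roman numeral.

LXVI = 66
IX = 9
66 × 9 = 594

DXCIV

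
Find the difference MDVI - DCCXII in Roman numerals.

MDVI = 1506
DCCXII = 712
1506 - 712 = 794

DCCXCIV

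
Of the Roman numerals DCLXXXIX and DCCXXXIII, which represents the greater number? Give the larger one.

DCLXXXIX = 689
DCCXXXIII = 733
733 is larger

DCCXXXIII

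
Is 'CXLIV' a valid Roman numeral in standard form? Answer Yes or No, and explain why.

'CXLIV': Check the rules: uses only the symbols I, V, X, L, C, D, M; no symbol is repeated more than three times in a row; V, L and D each appear at most once; the only places a smaller symbol precedes a larger one are the allowed subtractive pairs XL, IV, the symbol right after such a pair (if any) is smaller than the pair's first symbol, and otherwise the values never increase from left to right. Value: C (100) + XL (40) + IV (4) = 144. So it is a valid standard Roman numeral.

Yes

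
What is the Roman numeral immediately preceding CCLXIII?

CCLXIII = 263; previous is 262

CCLXII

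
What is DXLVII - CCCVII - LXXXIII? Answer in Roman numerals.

DXLVII = 547, CCCVII = 307, LXXXIII = 83
547 - 307 = 240
240 - 83 = 157

CLVII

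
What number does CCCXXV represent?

CCCXXV: C=100, C=100, C=100, X=10, X=10, V=5
100 + 100 + 100 + 10 + 10 + 5 = 325

325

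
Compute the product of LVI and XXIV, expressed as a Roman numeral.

LVI = 56
XXIV = 24
56 × 24 = 1344

MCCCXLIV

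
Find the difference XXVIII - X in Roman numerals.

XXVIII = 28
X = 10
28 - 10 = 18

XVIII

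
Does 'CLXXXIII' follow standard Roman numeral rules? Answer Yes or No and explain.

'CLXXXIII': Check the rules: uses only the symbols I, V, X, L, C, D, M; no symbol is repeated more than three times in a row; V, L and D each appear at most once; no smaller symbol precedes a larger one (values never increase from left to right). Value: C (100) + L (50) + X (10) + X (10) + X (10) + I (1) + I (1) + I (1) = 183. So it is a valid standard Roman numeral.

Yes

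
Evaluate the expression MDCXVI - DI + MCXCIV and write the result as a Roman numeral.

MDCXVI = 1616, DI = 501, MCXCIV = 1194
1616 - 501 = 1115
1115 + 1194 = 2309

MMCCCIX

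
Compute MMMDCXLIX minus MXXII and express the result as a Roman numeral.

MMMDCXLIX = 3649
MXXII = 1022
3649 - 1022 = 2627

MMDCXXVII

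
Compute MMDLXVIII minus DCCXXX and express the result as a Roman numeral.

MMDLXVIII = 2568
DCCXXX = 730
2568 - 730 = 1838

MDCCCXXXVIII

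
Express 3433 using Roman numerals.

Convert 3433 to Roman numerals:
  3433 contains 3×1000 (MMM)
  433 contains 1×400 (CD)
  33 contains 3×10 (XXX)
  3 contains 3×1 (III)

MMMCDXXXIII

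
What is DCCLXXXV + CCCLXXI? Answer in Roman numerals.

DCCLXXXV = 785
CCCLXXI = 371
785 + 371 = 1156

MCLVI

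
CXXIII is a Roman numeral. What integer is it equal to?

CXXIII: C=100, X=10, X=10, I=1, I=1, I=1
100 + 10 + 10 + 1 + 1 + 1 = 123

123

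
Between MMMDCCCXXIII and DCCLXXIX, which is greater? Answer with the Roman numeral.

MMMDCCCXXIII = 3823
DCCLXXIX = 779
3823 is larger

MMMDCCCXXIII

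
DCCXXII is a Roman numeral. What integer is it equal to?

DCCXXII: D=500, C=100, C=100, X=10, X=10, I=1, I=1
500 + 100 + 100 + 10 + 10 + 1 + 1 = 722

722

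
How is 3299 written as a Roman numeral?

Convert 3299 to Roman numerals:
  3299 contains 3×1000 (MMM)
  299 contains 2×100 (CC)
  99 contains 1×90 (XC)
  9 contains 1×9 (IX)

MMMCCXCIX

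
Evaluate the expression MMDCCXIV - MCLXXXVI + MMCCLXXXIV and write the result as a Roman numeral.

MMDCCXIV = 2714, MCLXXXVI = 1186, MMCCLXXXIV = 2284
2714 - 1186 = 1528
1528 + 2284 = 3812

MMMDCCCXII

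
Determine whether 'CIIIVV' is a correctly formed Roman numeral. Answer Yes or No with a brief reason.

'CIIIVV': V should not appear more than once

No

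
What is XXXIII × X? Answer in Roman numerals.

XXXIII = 33
X = 10
33 × 10 = 330

CCCXXX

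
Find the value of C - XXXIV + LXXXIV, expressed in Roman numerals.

C = 100, XXXIV = 34, LXXXIV = 84
100 - 34 = 66
66 + 84 = 150

CL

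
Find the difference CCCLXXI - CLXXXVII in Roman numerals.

CCCLXXI = 371
CLXXXVII = 187
371 - 187 = 184

CLXXXIV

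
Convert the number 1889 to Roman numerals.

Convert 1889 to Roman numerals:
  1889 contains 1×1000 (M)
  889 contains 1×500 (D)
  389 contains 3×100 (CCC)
  89 contains 1×50 (L)
  39 contains 3×10 (XXX)
  9 contains 1×9 (IX)

MDCCCLXXXIX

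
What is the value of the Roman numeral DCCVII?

DCCVII: D=500, C=100, C=100, V=5, I=1, I=1
500 + 100 + 100 + 5 + 1 + 1 = 707

707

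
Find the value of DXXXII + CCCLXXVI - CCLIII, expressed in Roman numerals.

DXXXII = 532, CCCLXXVI = 376, CCLIII = 253
532 + 376 = 908
908 - 253 = 655

DCLV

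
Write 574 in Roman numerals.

Convert 574 to Roman numerals:
  574 contains 1×500 (D)
  74 contains 1×50 (L)
  24 contains 2×10 (XX)
  4 contains 1×4 (IV)

DLXXIV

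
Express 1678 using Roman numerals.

Convert 1678 to Roman numerals:
  1678 contains 1×1000 (M)
  678 contains 1×500 (D)
  178 contains 1×100 (C)
  78 contains 1×50 (L)
  28 contains 2×10 (XX)
  8 contains 1×5 (V)
  3 contains 3×1 (III)

MDCLXXVIII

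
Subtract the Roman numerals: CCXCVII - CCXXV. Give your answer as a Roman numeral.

CCXCVII = 297
CCXXV = 225
297 - 225 = 72

LXXII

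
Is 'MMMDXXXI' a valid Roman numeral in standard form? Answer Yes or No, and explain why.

'MMMDXXXI': Check the rules: uses only the symbols I, V, X, L, C, D, M; no symbol is repeated more than three times in a row; V, L and D each appear at most once; no smaller symbol precedes a larger one (values never increase from left to right). Value: M (1000) + M (1000) + M (1000) + D (500) + X (10) + X (10) + X (10) + I (1) = 3531. So it is a valid standard Roman numeral.

Yes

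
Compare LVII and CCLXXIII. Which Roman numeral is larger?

LVII = 57
CCLXXIII = 273
273 is larger

CCLXXIII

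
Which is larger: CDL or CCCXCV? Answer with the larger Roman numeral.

CDL = 450
CCCXCV = 395
450 is larger

CDL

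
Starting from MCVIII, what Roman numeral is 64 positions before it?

MCVIII = 1108
1108 - 64 = 1044

MXLIV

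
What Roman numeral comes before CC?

CC = 200, so the previous integer is 200 - 1 = 199

CXCIX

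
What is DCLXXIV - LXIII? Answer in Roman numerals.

DCLXXIV = 674
LXIII = 63
674 - 63 = 611

DCXI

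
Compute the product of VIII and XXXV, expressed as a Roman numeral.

VIII = 8
XXXV = 35
8 × 35 = 280

CCLXXX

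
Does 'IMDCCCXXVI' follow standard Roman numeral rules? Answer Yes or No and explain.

'IMDCCCXXVI': Invalid subtractive combination: IM

No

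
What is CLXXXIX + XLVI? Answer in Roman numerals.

CLXXXIX = 189
XLVI = 46
189 + 46 = 235

CCXXXV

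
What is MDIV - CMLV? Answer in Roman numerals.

MDIV = 1504
CMLV = 955
1504 - 955 = 549

DXLIX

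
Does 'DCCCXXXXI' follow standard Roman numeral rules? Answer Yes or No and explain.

'DCCCXXXXI': More than 3 consecutive X's

No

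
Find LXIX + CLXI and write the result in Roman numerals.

LXIX = 69
CLXI = 161
69 + 161 = 230

CCXXX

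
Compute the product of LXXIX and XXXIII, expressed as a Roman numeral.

LXXIX = 79
XXXIII = 33
79 × 33 = 2607

MMDCVII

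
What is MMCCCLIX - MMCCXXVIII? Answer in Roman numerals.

MMCCCLIX = 2359
MMCCXXVIII = 2228
2359 - 2228 = 131

CXXXI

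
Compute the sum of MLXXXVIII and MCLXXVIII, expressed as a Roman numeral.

MLXXXVIII = 1088
MCLXXVIII = 1178
1088 + 1178 = 2266

MMCCLXVI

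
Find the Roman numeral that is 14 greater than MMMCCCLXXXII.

MMMCCCLXXXII = 3382
3382 + 14 = 3396

MMMCCCXCVI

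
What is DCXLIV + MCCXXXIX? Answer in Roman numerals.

DCXLIV = 644
MCCXXXIX = 1239
644 + 1239 = 1883

MDCCCLXXXIII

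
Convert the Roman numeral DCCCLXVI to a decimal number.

DCCCLXVI: D=500, C=100, C=100, C=100, L=50, X=10, V=5, I=1
500 + 100 + 100 + 100 + 50 + 10 + 5 + 1 = 866

866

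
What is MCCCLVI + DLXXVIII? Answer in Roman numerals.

MCCCLVI = 1356
DLXXVIII = 578
1356 + 578 = 1934

MCMXXXIV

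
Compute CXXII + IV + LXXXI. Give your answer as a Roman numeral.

CXXII = 122, IV = 4, LXXXI = 81
122 + 4 = 126
126 + 81 = 207

CCVII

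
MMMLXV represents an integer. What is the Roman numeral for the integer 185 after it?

MMMLXV = 3065
3065 + 185 = 3250

MMMCCL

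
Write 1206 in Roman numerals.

Convert 1206 to Roman numerals:
  1206 contains 1×1000 (M)
  206 contains 2×100 (CC)
  6 contains 1×5 (V)
  1 contains 1×1 (I)

MCCVI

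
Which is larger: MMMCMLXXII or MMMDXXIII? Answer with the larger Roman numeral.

MMMCMLXXII = 3972
MMMDXXIII = 3523
3972 is larger

MMMCMLXXII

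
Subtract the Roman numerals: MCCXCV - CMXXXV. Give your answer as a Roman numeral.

MCCXCV = 1295
CMXXXV = 935
1295 - 935 = 360

CCCLX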